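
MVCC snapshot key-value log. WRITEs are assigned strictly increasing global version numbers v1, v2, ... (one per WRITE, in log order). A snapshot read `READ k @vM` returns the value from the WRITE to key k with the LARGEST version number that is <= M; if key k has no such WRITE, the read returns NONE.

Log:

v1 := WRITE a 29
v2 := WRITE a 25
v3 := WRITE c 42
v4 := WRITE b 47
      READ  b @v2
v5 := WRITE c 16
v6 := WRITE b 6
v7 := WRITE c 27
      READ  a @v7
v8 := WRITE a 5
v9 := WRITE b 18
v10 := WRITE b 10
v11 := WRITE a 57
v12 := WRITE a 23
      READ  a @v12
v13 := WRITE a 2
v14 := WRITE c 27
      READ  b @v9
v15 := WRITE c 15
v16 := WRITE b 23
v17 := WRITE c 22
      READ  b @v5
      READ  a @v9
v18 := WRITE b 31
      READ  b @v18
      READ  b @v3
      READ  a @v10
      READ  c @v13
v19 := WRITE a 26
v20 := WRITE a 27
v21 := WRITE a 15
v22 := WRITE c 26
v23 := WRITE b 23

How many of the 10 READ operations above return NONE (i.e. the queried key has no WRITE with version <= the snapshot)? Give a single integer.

Answer: 2

Derivation:
v1: WRITE a=29  (a history now [(1, 29)])
v2: WRITE a=25  (a history now [(1, 29), (2, 25)])
v3: WRITE c=42  (c history now [(3, 42)])
v4: WRITE b=47  (b history now [(4, 47)])
READ b @v2: history=[(4, 47)] -> no version <= 2 -> NONE
v5: WRITE c=16  (c history now [(3, 42), (5, 16)])
v6: WRITE b=6  (b history now [(4, 47), (6, 6)])
v7: WRITE c=27  (c history now [(3, 42), (5, 16), (7, 27)])
READ a @v7: history=[(1, 29), (2, 25)] -> pick v2 -> 25
v8: WRITE a=5  (a history now [(1, 29), (2, 25), (8, 5)])
v9: WRITE b=18  (b history now [(4, 47), (6, 6), (9, 18)])
v10: WRITE b=10  (b history now [(4, 47), (6, 6), (9, 18), (10, 10)])
v11: WRITE a=57  (a history now [(1, 29), (2, 25), (8, 5), (11, 57)])
v12: WRITE a=23  (a history now [(1, 29), (2, 25), (8, 5), (11, 57), (12, 23)])
READ a @v12: history=[(1, 29), (2, 25), (8, 5), (11, 57), (12, 23)] -> pick v12 -> 23
v13: WRITE a=2  (a history now [(1, 29), (2, 25), (8, 5), (11, 57), (12, 23), (13, 2)])
v14: WRITE c=27  (c history now [(3, 42), (5, 16), (7, 27), (14, 27)])
READ b @v9: history=[(4, 47), (6, 6), (9, 18), (10, 10)] -> pick v9 -> 18
v15: WRITE c=15  (c history now [(3, 42), (5, 16), (7, 27), (14, 27), (15, 15)])
v16: WRITE b=23  (b history now [(4, 47), (6, 6), (9, 18), (10, 10), (16, 23)])
v17: WRITE c=22  (c history now [(3, 42), (5, 16), (7, 27), (14, 27), (15, 15), (17, 22)])
READ b @v5: history=[(4, 47), (6, 6), (9, 18), (10, 10), (16, 23)] -> pick v4 -> 47
READ a @v9: history=[(1, 29), (2, 25), (8, 5), (11, 57), (12, 23), (13, 2)] -> pick v8 -> 5
v18: WRITE b=31  (b history now [(4, 47), (6, 6), (9, 18), (10, 10), (16, 23), (18, 31)])
READ b @v18: history=[(4, 47), (6, 6), (9, 18), (10, 10), (16, 23), (18, 31)] -> pick v18 -> 31
READ b @v3: history=[(4, 47), (6, 6), (9, 18), (10, 10), (16, 23), (18, 31)] -> no version <= 3 -> NONE
READ a @v10: history=[(1, 29), (2, 25), (8, 5), (11, 57), (12, 23), (13, 2)] -> pick v8 -> 5
READ c @v13: history=[(3, 42), (5, 16), (7, 27), (14, 27), (15, 15), (17, 22)] -> pick v7 -> 27
v19: WRITE a=26  (a history now [(1, 29), (2, 25), (8, 5), (11, 57), (12, 23), (13, 2), (19, 26)])
v20: WRITE a=27  (a history now [(1, 29), (2, 25), (8, 5), (11, 57), (12, 23), (13, 2), (19, 26), (20, 27)])
v21: WRITE a=15  (a history now [(1, 29), (2, 25), (8, 5), (11, 57), (12, 23), (13, 2), (19, 26), (20, 27), (21, 15)])
v22: WRITE c=26  (c history now [(3, 42), (5, 16), (7, 27), (14, 27), (15, 15), (17, 22), (22, 26)])
v23: WRITE b=23  (b history now [(4, 47), (6, 6), (9, 18), (10, 10), (16, 23), (18, 31), (23, 23)])
Read results in order: ['NONE', '25', '23', '18', '47', '5', '31', 'NONE', '5', '27']
NONE count = 2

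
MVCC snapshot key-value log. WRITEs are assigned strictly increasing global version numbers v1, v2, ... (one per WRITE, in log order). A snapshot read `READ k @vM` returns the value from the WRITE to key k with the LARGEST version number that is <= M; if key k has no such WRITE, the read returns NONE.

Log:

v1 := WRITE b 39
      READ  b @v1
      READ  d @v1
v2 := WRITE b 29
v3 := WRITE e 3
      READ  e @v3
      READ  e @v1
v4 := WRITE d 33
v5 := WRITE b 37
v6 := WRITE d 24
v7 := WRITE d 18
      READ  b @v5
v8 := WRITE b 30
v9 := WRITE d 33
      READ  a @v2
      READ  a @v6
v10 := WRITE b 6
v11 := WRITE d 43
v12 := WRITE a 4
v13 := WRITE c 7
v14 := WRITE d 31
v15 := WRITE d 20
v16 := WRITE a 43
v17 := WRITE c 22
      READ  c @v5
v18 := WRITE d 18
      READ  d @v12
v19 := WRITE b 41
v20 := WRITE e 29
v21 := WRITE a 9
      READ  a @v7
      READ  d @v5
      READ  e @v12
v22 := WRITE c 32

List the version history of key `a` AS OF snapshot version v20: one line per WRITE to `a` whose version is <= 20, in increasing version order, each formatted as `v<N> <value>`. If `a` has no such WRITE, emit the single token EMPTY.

Scan writes for key=a with version <= 20:
  v1 WRITE b 39 -> skip
  v2 WRITE b 29 -> skip
  v3 WRITE e 3 -> skip
  v4 WRITE d 33 -> skip
  v5 WRITE b 37 -> skip
  v6 WRITE d 24 -> skip
  v7 WRITE d 18 -> skip
  v8 WRITE b 30 -> skip
  v9 WRITE d 33 -> skip
  v10 WRITE b 6 -> skip
  v11 WRITE d 43 -> skip
  v12 WRITE a 4 -> keep
  v13 WRITE c 7 -> skip
  v14 WRITE d 31 -> skip
  v15 WRITE d 20 -> skip
  v16 WRITE a 43 -> keep
  v17 WRITE c 22 -> skip
  v18 WRITE d 18 -> skip
  v19 WRITE b 41 -> skip
  v20 WRITE e 29 -> skip
  v21 WRITE a 9 -> drop (> snap)
  v22 WRITE c 32 -> skip
Collected: [(12, 4), (16, 43)]

Answer: v12 4
v16 43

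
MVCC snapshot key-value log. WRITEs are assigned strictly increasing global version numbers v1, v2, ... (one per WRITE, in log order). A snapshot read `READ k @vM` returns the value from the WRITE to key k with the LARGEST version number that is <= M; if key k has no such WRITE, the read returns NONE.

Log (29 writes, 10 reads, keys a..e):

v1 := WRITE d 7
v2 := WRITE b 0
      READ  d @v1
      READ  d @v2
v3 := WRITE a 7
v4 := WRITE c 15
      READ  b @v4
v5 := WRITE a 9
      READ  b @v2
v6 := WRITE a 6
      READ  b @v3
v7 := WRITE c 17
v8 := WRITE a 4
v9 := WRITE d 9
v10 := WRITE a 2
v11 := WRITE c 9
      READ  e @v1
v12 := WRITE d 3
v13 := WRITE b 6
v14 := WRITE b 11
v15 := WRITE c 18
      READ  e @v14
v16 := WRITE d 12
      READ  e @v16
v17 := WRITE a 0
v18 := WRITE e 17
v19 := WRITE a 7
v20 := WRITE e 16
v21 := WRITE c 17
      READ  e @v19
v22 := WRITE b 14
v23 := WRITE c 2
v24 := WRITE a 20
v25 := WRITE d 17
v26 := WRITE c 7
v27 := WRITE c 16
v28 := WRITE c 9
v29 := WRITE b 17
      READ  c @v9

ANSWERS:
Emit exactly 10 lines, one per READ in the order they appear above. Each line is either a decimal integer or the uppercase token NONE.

v1: WRITE d=7  (d history now [(1, 7)])
v2: WRITE b=0  (b history now [(2, 0)])
READ d @v1: history=[(1, 7)] -> pick v1 -> 7
READ d @v2: history=[(1, 7)] -> pick v1 -> 7
v3: WRITE a=7  (a history now [(3, 7)])
v4: WRITE c=15  (c history now [(4, 15)])
READ b @v4: history=[(2, 0)] -> pick v2 -> 0
v5: WRITE a=9  (a history now [(3, 7), (5, 9)])
READ b @v2: history=[(2, 0)] -> pick v2 -> 0
v6: WRITE a=6  (a history now [(3, 7), (5, 9), (6, 6)])
READ b @v3: history=[(2, 0)] -> pick v2 -> 0
v7: WRITE c=17  (c history now [(4, 15), (7, 17)])
v8: WRITE a=4  (a history now [(3, 7), (5, 9), (6, 6), (8, 4)])
v9: WRITE d=9  (d history now [(1, 7), (9, 9)])
v10: WRITE a=2  (a history now [(3, 7), (5, 9), (6, 6), (8, 4), (10, 2)])
v11: WRITE c=9  (c history now [(4, 15), (7, 17), (11, 9)])
READ e @v1: history=[] -> no version <= 1 -> NONE
v12: WRITE d=3  (d history now [(1, 7), (9, 9), (12, 3)])
v13: WRITE b=6  (b history now [(2, 0), (13, 6)])
v14: WRITE b=11  (b history now [(2, 0), (13, 6), (14, 11)])
v15: WRITE c=18  (c history now [(4, 15), (7, 17), (11, 9), (15, 18)])
READ e @v14: history=[] -> no version <= 14 -> NONE
v16: WRITE d=12  (d history now [(1, 7), (9, 9), (12, 3), (16, 12)])
READ e @v16: history=[] -> no version <= 16 -> NONE
v17: WRITE a=0  (a history now [(3, 7), (5, 9), (6, 6), (8, 4), (10, 2), (17, 0)])
v18: WRITE e=17  (e history now [(18, 17)])
v19: WRITE a=7  (a history now [(3, 7), (5, 9), (6, 6), (8, 4), (10, 2), (17, 0), (19, 7)])
v20: WRITE e=16  (e history now [(18, 17), (20, 16)])
v21: WRITE c=17  (c history now [(4, 15), (7, 17), (11, 9), (15, 18), (21, 17)])
READ e @v19: history=[(18, 17), (20, 16)] -> pick v18 -> 17
v22: WRITE b=14  (b history now [(2, 0), (13, 6), (14, 11), (22, 14)])
v23: WRITE c=2  (c history now [(4, 15), (7, 17), (11, 9), (15, 18), (21, 17), (23, 2)])
v24: WRITE a=20  (a history now [(3, 7), (5, 9), (6, 6), (8, 4), (10, 2), (17, 0), (19, 7), (24, 20)])
v25: WRITE d=17  (d history now [(1, 7), (9, 9), (12, 3), (16, 12), (25, 17)])
v26: WRITE c=7  (c history now [(4, 15), (7, 17), (11, 9), (15, 18), (21, 17), (23, 2), (26, 7)])
v27: WRITE c=16  (c history now [(4, 15), (7, 17), (11, 9), (15, 18), (21, 17), (23, 2), (26, 7), (27, 16)])
v28: WRITE c=9  (c history now [(4, 15), (7, 17), (11, 9), (15, 18), (21, 17), (23, 2), (26, 7), (27, 16), (28, 9)])
v29: WRITE b=17  (b history now [(2, 0), (13, 6), (14, 11), (22, 14), (29, 17)])
READ c @v9: history=[(4, 15), (7, 17), (11, 9), (15, 18), (21, 17), (23, 2), (26, 7), (27, 16), (28, 9)] -> pick v7 -> 17

Answer: 7
7
0
0
0
NONE
NONE
NONE
17
17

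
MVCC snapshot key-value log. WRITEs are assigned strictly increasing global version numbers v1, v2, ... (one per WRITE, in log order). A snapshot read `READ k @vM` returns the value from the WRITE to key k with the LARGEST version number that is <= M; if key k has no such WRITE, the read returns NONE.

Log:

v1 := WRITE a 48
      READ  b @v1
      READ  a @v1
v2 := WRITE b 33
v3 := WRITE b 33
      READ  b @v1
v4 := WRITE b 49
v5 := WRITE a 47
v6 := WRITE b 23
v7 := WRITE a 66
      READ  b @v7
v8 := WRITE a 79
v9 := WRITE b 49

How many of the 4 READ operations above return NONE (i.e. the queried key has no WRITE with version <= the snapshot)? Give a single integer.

Answer: 2

Derivation:
v1: WRITE a=48  (a history now [(1, 48)])
READ b @v1: history=[] -> no version <= 1 -> NONE
READ a @v1: history=[(1, 48)] -> pick v1 -> 48
v2: WRITE b=33  (b history now [(2, 33)])
v3: WRITE b=33  (b history now [(2, 33), (3, 33)])
READ b @v1: history=[(2, 33), (3, 33)] -> no version <= 1 -> NONE
v4: WRITE b=49  (b history now [(2, 33), (3, 33), (4, 49)])
v5: WRITE a=47  (a history now [(1, 48), (5, 47)])
v6: WRITE b=23  (b history now [(2, 33), (3, 33), (4, 49), (6, 23)])
v7: WRITE a=66  (a history now [(1, 48), (5, 47), (7, 66)])
READ b @v7: history=[(2, 33), (3, 33), (4, 49), (6, 23)] -> pick v6 -> 23
v8: WRITE a=79  (a history now [(1, 48), (5, 47), (7, 66), (8, 79)])
v9: WRITE b=49  (b history now [(2, 33), (3, 33), (4, 49), (6, 23), (9, 49)])
Read results in order: ['NONE', '48', 'NONE', '23']
NONE count = 2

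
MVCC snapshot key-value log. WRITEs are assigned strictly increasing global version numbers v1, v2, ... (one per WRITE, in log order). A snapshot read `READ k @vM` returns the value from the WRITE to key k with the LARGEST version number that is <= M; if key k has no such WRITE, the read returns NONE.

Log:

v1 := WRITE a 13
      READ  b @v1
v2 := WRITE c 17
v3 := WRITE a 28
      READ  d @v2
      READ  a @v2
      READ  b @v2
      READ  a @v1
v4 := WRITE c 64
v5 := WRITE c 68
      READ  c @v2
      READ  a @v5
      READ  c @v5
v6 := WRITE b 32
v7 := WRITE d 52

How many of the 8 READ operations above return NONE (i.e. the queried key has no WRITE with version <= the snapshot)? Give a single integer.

Answer: 3

Derivation:
v1: WRITE a=13  (a history now [(1, 13)])
READ b @v1: history=[] -> no version <= 1 -> NONE
v2: WRITE c=17  (c history now [(2, 17)])
v3: WRITE a=28  (a history now [(1, 13), (3, 28)])
READ d @v2: history=[] -> no version <= 2 -> NONE
READ a @v2: history=[(1, 13), (3, 28)] -> pick v1 -> 13
READ b @v2: history=[] -> no version <= 2 -> NONE
READ a @v1: history=[(1, 13), (3, 28)] -> pick v1 -> 13
v4: WRITE c=64  (c history now [(2, 17), (4, 64)])
v5: WRITE c=68  (c history now [(2, 17), (4, 64), (5, 68)])
READ c @v2: history=[(2, 17), (4, 64), (5, 68)] -> pick v2 -> 17
READ a @v5: history=[(1, 13), (3, 28)] -> pick v3 -> 28
READ c @v5: history=[(2, 17), (4, 64), (5, 68)] -> pick v5 -> 68
v6: WRITE b=32  (b history now [(6, 32)])
v7: WRITE d=52  (d history now [(7, 52)])
Read results in order: ['NONE', 'NONE', '13', 'NONE', '13', '17', '28', '68']
NONE count = 3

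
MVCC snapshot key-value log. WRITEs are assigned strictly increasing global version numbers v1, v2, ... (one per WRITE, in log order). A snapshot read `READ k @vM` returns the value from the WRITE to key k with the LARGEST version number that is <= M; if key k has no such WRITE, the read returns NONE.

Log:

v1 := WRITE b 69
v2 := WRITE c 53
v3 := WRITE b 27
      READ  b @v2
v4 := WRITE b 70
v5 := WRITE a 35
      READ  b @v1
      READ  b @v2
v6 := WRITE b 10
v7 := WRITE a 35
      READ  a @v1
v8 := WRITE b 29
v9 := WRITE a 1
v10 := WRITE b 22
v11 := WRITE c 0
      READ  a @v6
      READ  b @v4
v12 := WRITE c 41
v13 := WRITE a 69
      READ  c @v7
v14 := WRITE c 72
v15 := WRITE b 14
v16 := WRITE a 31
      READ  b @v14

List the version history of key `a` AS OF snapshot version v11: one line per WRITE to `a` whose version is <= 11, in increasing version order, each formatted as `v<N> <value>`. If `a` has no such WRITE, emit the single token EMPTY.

Scan writes for key=a with version <= 11:
  v1 WRITE b 69 -> skip
  v2 WRITE c 53 -> skip
  v3 WRITE b 27 -> skip
  v4 WRITE b 70 -> skip
  v5 WRITE a 35 -> keep
  v6 WRITE b 10 -> skip
  v7 WRITE a 35 -> keep
  v8 WRITE b 29 -> skip
  v9 WRITE a 1 -> keep
  v10 WRITE b 22 -> skip
  v11 WRITE c 0 -> skip
  v12 WRITE c 41 -> skip
  v13 WRITE a 69 -> drop (> snap)
  v14 WRITE c 72 -> skip
  v15 WRITE b 14 -> skip
  v16 WRITE a 31 -> drop (> snap)
Collected: [(5, 35), (7, 35), (9, 1)]

Answer: v5 35
v7 35
v9 1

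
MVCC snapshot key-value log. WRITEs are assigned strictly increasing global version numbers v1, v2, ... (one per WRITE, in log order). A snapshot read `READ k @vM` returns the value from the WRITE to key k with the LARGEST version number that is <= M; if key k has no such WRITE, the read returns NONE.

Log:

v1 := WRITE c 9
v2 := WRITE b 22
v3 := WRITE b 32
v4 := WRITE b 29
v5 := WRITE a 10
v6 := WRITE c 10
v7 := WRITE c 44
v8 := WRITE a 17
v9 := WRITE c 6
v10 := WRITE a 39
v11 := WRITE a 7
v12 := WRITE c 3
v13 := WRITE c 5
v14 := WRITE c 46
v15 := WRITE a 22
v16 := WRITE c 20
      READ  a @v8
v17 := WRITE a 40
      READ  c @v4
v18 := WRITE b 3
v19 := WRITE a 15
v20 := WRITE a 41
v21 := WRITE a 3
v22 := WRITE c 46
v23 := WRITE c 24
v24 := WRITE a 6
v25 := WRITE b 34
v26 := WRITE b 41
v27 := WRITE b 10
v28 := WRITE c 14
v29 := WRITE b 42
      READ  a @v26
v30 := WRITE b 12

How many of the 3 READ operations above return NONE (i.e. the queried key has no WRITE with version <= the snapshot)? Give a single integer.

Answer: 0

Derivation:
v1: WRITE c=9  (c history now [(1, 9)])
v2: WRITE b=22  (b history now [(2, 22)])
v3: WRITE b=32  (b history now [(2, 22), (3, 32)])
v4: WRITE b=29  (b history now [(2, 22), (3, 32), (4, 29)])
v5: WRITE a=10  (a history now [(5, 10)])
v6: WRITE c=10  (c history now [(1, 9), (6, 10)])
v7: WRITE c=44  (c history now [(1, 9), (6, 10), (7, 44)])
v8: WRITE a=17  (a history now [(5, 10), (8, 17)])
v9: WRITE c=6  (c history now [(1, 9), (6, 10), (7, 44), (9, 6)])
v10: WRITE a=39  (a history now [(5, 10), (8, 17), (10, 39)])
v11: WRITE a=7  (a history now [(5, 10), (8, 17), (10, 39), (11, 7)])
v12: WRITE c=3  (c history now [(1, 9), (6, 10), (7, 44), (9, 6), (12, 3)])
v13: WRITE c=5  (c history now [(1, 9), (6, 10), (7, 44), (9, 6), (12, 3), (13, 5)])
v14: WRITE c=46  (c history now [(1, 9), (6, 10), (7, 44), (9, 6), (12, 3), (13, 5), (14, 46)])
v15: WRITE a=22  (a history now [(5, 10), (8, 17), (10, 39), (11, 7), (15, 22)])
v16: WRITE c=20  (c history now [(1, 9), (6, 10), (7, 44), (9, 6), (12, 3), (13, 5), (14, 46), (16, 20)])
READ a @v8: history=[(5, 10), (8, 17), (10, 39), (11, 7), (15, 22)] -> pick v8 -> 17
v17: WRITE a=40  (a history now [(5, 10), (8, 17), (10, 39), (11, 7), (15, 22), (17, 40)])
READ c @v4: history=[(1, 9), (6, 10), (7, 44), (9, 6), (12, 3), (13, 5), (14, 46), (16, 20)] -> pick v1 -> 9
v18: WRITE b=3  (b history now [(2, 22), (3, 32), (4, 29), (18, 3)])
v19: WRITE a=15  (a history now [(5, 10), (8, 17), (10, 39), (11, 7), (15, 22), (17, 40), (19, 15)])
v20: WRITE a=41  (a history now [(5, 10), (8, 17), (10, 39), (11, 7), (15, 22), (17, 40), (19, 15), (20, 41)])
v21: WRITE a=3  (a history now [(5, 10), (8, 17), (10, 39), (11, 7), (15, 22), (17, 40), (19, 15), (20, 41), (21, 3)])
v22: WRITE c=46  (c history now [(1, 9), (6, 10), (7, 44), (9, 6), (12, 3), (13, 5), (14, 46), (16, 20), (22, 46)])
v23: WRITE c=24  (c history now [(1, 9), (6, 10), (7, 44), (9, 6), (12, 3), (13, 5), (14, 46), (16, 20), (22, 46), (23, 24)])
v24: WRITE a=6  (a history now [(5, 10), (8, 17), (10, 39), (11, 7), (15, 22), (17, 40), (19, 15), (20, 41), (21, 3), (24, 6)])
v25: WRITE b=34  (b history now [(2, 22), (3, 32), (4, 29), (18, 3), (25, 34)])
v26: WRITE b=41  (b history now [(2, 22), (3, 32), (4, 29), (18, 3), (25, 34), (26, 41)])
v27: WRITE b=10  (b history now [(2, 22), (3, 32), (4, 29), (18, 3), (25, 34), (26, 41), (27, 10)])
v28: WRITE c=14  (c history now [(1, 9), (6, 10), (7, 44), (9, 6), (12, 3), (13, 5), (14, 46), (16, 20), (22, 46), (23, 24), (28, 14)])
v29: WRITE b=42  (b history now [(2, 22), (3, 32), (4, 29), (18, 3), (25, 34), (26, 41), (27, 10), (29, 42)])
READ a @v26: history=[(5, 10), (8, 17), (10, 39), (11, 7), (15, 22), (17, 40), (19, 15), (20, 41), (21, 3), (24, 6)] -> pick v24 -> 6
v30: WRITE b=12  (b history now [(2, 22), (3, 32), (4, 29), (18, 3), (25, 34), (26, 41), (27, 10), (29, 42), (30, 12)])
Read results in order: ['17', '9', '6']
NONE count = 0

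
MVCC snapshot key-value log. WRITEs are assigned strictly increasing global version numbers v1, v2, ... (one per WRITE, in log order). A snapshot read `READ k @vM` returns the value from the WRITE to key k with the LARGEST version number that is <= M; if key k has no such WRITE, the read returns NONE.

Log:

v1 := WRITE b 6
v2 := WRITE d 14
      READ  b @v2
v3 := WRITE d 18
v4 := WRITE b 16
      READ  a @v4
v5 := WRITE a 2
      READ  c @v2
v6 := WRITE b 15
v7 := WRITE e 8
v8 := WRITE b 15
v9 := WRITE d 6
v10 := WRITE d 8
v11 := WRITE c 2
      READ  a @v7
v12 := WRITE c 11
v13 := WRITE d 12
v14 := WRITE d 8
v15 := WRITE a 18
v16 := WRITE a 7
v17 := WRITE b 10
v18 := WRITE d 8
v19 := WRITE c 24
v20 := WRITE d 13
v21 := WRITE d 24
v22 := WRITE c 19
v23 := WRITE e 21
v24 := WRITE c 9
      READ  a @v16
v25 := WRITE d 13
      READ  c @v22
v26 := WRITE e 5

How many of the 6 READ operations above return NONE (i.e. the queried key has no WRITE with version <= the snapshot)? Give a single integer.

v1: WRITE b=6  (b history now [(1, 6)])
v2: WRITE d=14  (d history now [(2, 14)])
READ b @v2: history=[(1, 6)] -> pick v1 -> 6
v3: WRITE d=18  (d history now [(2, 14), (3, 18)])
v4: WRITE b=16  (b history now [(1, 6), (4, 16)])
READ a @v4: history=[] -> no version <= 4 -> NONE
v5: WRITE a=2  (a history now [(5, 2)])
READ c @v2: history=[] -> no version <= 2 -> NONE
v6: WRITE b=15  (b history now [(1, 6), (4, 16), (6, 15)])
v7: WRITE e=8  (e history now [(7, 8)])
v8: WRITE b=15  (b history now [(1, 6), (4, 16), (6, 15), (8, 15)])
v9: WRITE d=6  (d history now [(2, 14), (3, 18), (9, 6)])
v10: WRITE d=8  (d history now [(2, 14), (3, 18), (9, 6), (10, 8)])
v11: WRITE c=2  (c history now [(11, 2)])
READ a @v7: history=[(5, 2)] -> pick v5 -> 2
v12: WRITE c=11  (c history now [(11, 2), (12, 11)])
v13: WRITE d=12  (d history now [(2, 14), (3, 18), (9, 6), (10, 8), (13, 12)])
v14: WRITE d=8  (d history now [(2, 14), (3, 18), (9, 6), (10, 8), (13, 12), (14, 8)])
v15: WRITE a=18  (a history now [(5, 2), (15, 18)])
v16: WRITE a=7  (a history now [(5, 2), (15, 18), (16, 7)])
v17: WRITE b=10  (b history now [(1, 6), (4, 16), (6, 15), (8, 15), (17, 10)])
v18: WRITE d=8  (d history now [(2, 14), (3, 18), (9, 6), (10, 8), (13, 12), (14, 8), (18, 8)])
v19: WRITE c=24  (c history now [(11, 2), (12, 11), (19, 24)])
v20: WRITE d=13  (d history now [(2, 14), (3, 18), (9, 6), (10, 8), (13, 12), (14, 8), (18, 8), (20, 13)])
v21: WRITE d=24  (d history now [(2, 14), (3, 18), (9, 6), (10, 8), (13, 12), (14, 8), (18, 8), (20, 13), (21, 24)])
v22: WRITE c=19  (c history now [(11, 2), (12, 11), (19, 24), (22, 19)])
v23: WRITE e=21  (e history now [(7, 8), (23, 21)])
v24: WRITE c=9  (c history now [(11, 2), (12, 11), (19, 24), (22, 19), (24, 9)])
READ a @v16: history=[(5, 2), (15, 18), (16, 7)] -> pick v16 -> 7
v25: WRITE d=13  (d history now [(2, 14), (3, 18), (9, 6), (10, 8), (13, 12), (14, 8), (18, 8), (20, 13), (21, 24), (25, 13)])
READ c @v22: history=[(11, 2), (12, 11), (19, 24), (22, 19), (24, 9)] -> pick v22 -> 19
v26: WRITE e=5  (e history now [(7, 8), (23, 21), (26, 5)])
Read results in order: ['6', 'NONE', 'NONE', '2', '7', '19']
NONE count = 2

Answer: 2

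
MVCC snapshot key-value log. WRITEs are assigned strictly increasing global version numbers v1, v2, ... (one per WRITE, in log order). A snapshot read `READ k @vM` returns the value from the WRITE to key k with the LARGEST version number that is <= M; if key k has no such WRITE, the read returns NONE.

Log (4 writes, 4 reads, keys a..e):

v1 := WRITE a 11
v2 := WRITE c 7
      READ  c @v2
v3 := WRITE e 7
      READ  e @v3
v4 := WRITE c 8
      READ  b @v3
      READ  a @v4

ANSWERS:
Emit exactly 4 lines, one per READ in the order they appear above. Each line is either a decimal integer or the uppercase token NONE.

v1: WRITE a=11  (a history now [(1, 11)])
v2: WRITE c=7  (c history now [(2, 7)])
READ c @v2: history=[(2, 7)] -> pick v2 -> 7
v3: WRITE e=7  (e history now [(3, 7)])
READ e @v3: history=[(3, 7)] -> pick v3 -> 7
v4: WRITE c=8  (c history now [(2, 7), (4, 8)])
READ b @v3: history=[] -> no version <= 3 -> NONE
READ a @v4: history=[(1, 11)] -> pick v1 -> 11

Answer: 7
7
NONE
11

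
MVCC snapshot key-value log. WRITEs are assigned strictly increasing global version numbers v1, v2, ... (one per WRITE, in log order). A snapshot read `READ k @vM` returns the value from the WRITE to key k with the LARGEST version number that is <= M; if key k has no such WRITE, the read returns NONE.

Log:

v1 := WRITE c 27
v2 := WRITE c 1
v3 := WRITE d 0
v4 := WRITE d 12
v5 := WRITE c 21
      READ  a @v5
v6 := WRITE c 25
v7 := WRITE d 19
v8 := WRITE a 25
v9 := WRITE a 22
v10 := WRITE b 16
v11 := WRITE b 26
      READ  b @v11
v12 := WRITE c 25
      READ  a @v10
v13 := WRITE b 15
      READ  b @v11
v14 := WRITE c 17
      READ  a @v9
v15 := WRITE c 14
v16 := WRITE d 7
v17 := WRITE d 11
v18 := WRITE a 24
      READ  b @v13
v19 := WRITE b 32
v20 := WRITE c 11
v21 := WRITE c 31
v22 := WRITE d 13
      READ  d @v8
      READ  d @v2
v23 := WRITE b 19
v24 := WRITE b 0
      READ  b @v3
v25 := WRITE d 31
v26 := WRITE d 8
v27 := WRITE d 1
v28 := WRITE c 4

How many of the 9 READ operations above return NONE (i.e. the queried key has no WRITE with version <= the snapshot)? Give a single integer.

Answer: 3

Derivation:
v1: WRITE c=27  (c history now [(1, 27)])
v2: WRITE c=1  (c history now [(1, 27), (2, 1)])
v3: WRITE d=0  (d history now [(3, 0)])
v4: WRITE d=12  (d history now [(3, 0), (4, 12)])
v5: WRITE c=21  (c history now [(1, 27), (2, 1), (5, 21)])
READ a @v5: history=[] -> no version <= 5 -> NONE
v6: WRITE c=25  (c history now [(1, 27), (2, 1), (5, 21), (6, 25)])
v7: WRITE d=19  (d history now [(3, 0), (4, 12), (7, 19)])
v8: WRITE a=25  (a history now [(8, 25)])
v9: WRITE a=22  (a history now [(8, 25), (9, 22)])
v10: WRITE b=16  (b history now [(10, 16)])
v11: WRITE b=26  (b history now [(10, 16), (11, 26)])
READ b @v11: history=[(10, 16), (11, 26)] -> pick v11 -> 26
v12: WRITE c=25  (c history now [(1, 27), (2, 1), (5, 21), (6, 25), (12, 25)])
READ a @v10: history=[(8, 25), (9, 22)] -> pick v9 -> 22
v13: WRITE b=15  (b history now [(10, 16), (11, 26), (13, 15)])
READ b @v11: history=[(10, 16), (11, 26), (13, 15)] -> pick v11 -> 26
v14: WRITE c=17  (c history now [(1, 27), (2, 1), (5, 21), (6, 25), (12, 25), (14, 17)])
READ a @v9: history=[(8, 25), (9, 22)] -> pick v9 -> 22
v15: WRITE c=14  (c history now [(1, 27), (2, 1), (5, 21), (6, 25), (12, 25), (14, 17), (15, 14)])
v16: WRITE d=7  (d history now [(3, 0), (4, 12), (7, 19), (16, 7)])
v17: WRITE d=11  (d history now [(3, 0), (4, 12), (7, 19), (16, 7), (17, 11)])
v18: WRITE a=24  (a history now [(8, 25), (9, 22), (18, 24)])
READ b @v13: history=[(10, 16), (11, 26), (13, 15)] -> pick v13 -> 15
v19: WRITE b=32  (b history now [(10, 16), (11, 26), (13, 15), (19, 32)])
v20: WRITE c=11  (c history now [(1, 27), (2, 1), (5, 21), (6, 25), (12, 25), (14, 17), (15, 14), (20, 11)])
v21: WRITE c=31  (c history now [(1, 27), (2, 1), (5, 21), (6, 25), (12, 25), (14, 17), (15, 14), (20, 11), (21, 31)])
v22: WRITE d=13  (d history now [(3, 0), (4, 12), (7, 19), (16, 7), (17, 11), (22, 13)])
READ d @v8: history=[(3, 0), (4, 12), (7, 19), (16, 7), (17, 11), (22, 13)] -> pick v7 -> 19
READ d @v2: history=[(3, 0), (4, 12), (7, 19), (16, 7), (17, 11), (22, 13)] -> no version <= 2 -> NONE
v23: WRITE b=19  (b history now [(10, 16), (11, 26), (13, 15), (19, 32), (23, 19)])
v24: WRITE b=0  (b history now [(10, 16), (11, 26), (13, 15), (19, 32), (23, 19), (24, 0)])
READ b @v3: history=[(10, 16), (11, 26), (13, 15), (19, 32), (23, 19), (24, 0)] -> no version <= 3 -> NONE
v25: WRITE d=31  (d history now [(3, 0), (4, 12), (7, 19), (16, 7), (17, 11), (22, 13), (25, 31)])
v26: WRITE d=8  (d history now [(3, 0), (4, 12), (7, 19), (16, 7), (17, 11), (22, 13), (25, 31), (26, 8)])
v27: WRITE d=1  (d history now [(3, 0), (4, 12), (7, 19), (16, 7), (17, 11), (22, 13), (25, 31), (26, 8), (27, 1)])
v28: WRITE c=4  (c history now [(1, 27), (2, 1), (5, 21), (6, 25), (12, 25), (14, 17), (15, 14), (20, 11), (21, 31), (28, 4)])
Read results in order: ['NONE', '26', '22', '26', '22', '15', '19', 'NONE', 'NONE']
NONE count = 3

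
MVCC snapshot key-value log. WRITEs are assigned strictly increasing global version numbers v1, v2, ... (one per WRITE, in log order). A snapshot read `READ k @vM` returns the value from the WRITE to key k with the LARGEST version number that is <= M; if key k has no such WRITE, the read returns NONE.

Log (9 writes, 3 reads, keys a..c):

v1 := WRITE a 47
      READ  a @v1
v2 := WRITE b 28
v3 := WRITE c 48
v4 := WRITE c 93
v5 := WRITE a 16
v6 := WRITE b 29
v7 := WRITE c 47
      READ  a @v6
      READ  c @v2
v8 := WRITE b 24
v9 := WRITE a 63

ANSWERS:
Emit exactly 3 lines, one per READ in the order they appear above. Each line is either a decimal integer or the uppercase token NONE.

v1: WRITE a=47  (a history now [(1, 47)])
READ a @v1: history=[(1, 47)] -> pick v1 -> 47
v2: WRITE b=28  (b history now [(2, 28)])
v3: WRITE c=48  (c history now [(3, 48)])
v4: WRITE c=93  (c history now [(3, 48), (4, 93)])
v5: WRITE a=16  (a history now [(1, 47), (5, 16)])
v6: WRITE b=29  (b history now [(2, 28), (6, 29)])
v7: WRITE c=47  (c history now [(3, 48), (4, 93), (7, 47)])
READ a @v6: history=[(1, 47), (5, 16)] -> pick v5 -> 16
READ c @v2: history=[(3, 48), (4, 93), (7, 47)] -> no version <= 2 -> NONE
v8: WRITE b=24  (b history now [(2, 28), (6, 29), (8, 24)])
v9: WRITE a=63  (a history now [(1, 47), (5, 16), (9, 63)])

Answer: 47
16
NONE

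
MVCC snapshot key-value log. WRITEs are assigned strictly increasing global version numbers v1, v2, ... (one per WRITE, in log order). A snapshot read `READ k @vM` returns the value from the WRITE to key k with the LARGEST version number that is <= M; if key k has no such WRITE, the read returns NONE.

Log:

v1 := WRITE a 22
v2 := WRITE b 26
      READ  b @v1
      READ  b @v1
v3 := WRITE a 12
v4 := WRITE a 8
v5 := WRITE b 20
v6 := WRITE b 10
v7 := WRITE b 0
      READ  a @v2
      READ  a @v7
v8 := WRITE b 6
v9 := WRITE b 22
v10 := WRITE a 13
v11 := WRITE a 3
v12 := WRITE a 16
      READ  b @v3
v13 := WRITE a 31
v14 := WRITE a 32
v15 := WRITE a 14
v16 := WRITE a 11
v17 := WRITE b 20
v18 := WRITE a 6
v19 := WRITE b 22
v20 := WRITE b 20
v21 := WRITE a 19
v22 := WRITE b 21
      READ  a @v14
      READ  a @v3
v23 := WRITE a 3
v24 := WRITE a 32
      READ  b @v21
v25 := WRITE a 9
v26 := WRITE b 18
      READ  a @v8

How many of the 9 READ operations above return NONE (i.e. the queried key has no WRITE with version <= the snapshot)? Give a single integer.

Answer: 2

Derivation:
v1: WRITE a=22  (a history now [(1, 22)])
v2: WRITE b=26  (b history now [(2, 26)])
READ b @v1: history=[(2, 26)] -> no version <= 1 -> NONE
READ b @v1: history=[(2, 26)] -> no version <= 1 -> NONE
v3: WRITE a=12  (a history now [(1, 22), (3, 12)])
v4: WRITE a=8  (a history now [(1, 22), (3, 12), (4, 8)])
v5: WRITE b=20  (b history now [(2, 26), (5, 20)])
v6: WRITE b=10  (b history now [(2, 26), (5, 20), (6, 10)])
v7: WRITE b=0  (b history now [(2, 26), (5, 20), (6, 10), (7, 0)])
READ a @v2: history=[(1, 22), (3, 12), (4, 8)] -> pick v1 -> 22
READ a @v7: history=[(1, 22), (3, 12), (4, 8)] -> pick v4 -> 8
v8: WRITE b=6  (b history now [(2, 26), (5, 20), (6, 10), (7, 0), (8, 6)])
v9: WRITE b=22  (b history now [(2, 26), (5, 20), (6, 10), (7, 0), (8, 6), (9, 22)])
v10: WRITE a=13  (a history now [(1, 22), (3, 12), (4, 8), (10, 13)])
v11: WRITE a=3  (a history now [(1, 22), (3, 12), (4, 8), (10, 13), (11, 3)])
v12: WRITE a=16  (a history now [(1, 22), (3, 12), (4, 8), (10, 13), (11, 3), (12, 16)])
READ b @v3: history=[(2, 26), (5, 20), (6, 10), (7, 0), (8, 6), (9, 22)] -> pick v2 -> 26
v13: WRITE a=31  (a history now [(1, 22), (3, 12), (4, 8), (10, 13), (11, 3), (12, 16), (13, 31)])
v14: WRITE a=32  (a history now [(1, 22), (3, 12), (4, 8), (10, 13), (11, 3), (12, 16), (13, 31), (14, 32)])
v15: WRITE a=14  (a history now [(1, 22), (3, 12), (4, 8), (10, 13), (11, 3), (12, 16), (13, 31), (14, 32), (15, 14)])
v16: WRITE a=11  (a history now [(1, 22), (3, 12), (4, 8), (10, 13), (11, 3), (12, 16), (13, 31), (14, 32), (15, 14), (16, 11)])
v17: WRITE b=20  (b history now [(2, 26), (5, 20), (6, 10), (7, 0), (8, 6), (9, 22), (17, 20)])
v18: WRITE a=6  (a history now [(1, 22), (3, 12), (4, 8), (10, 13), (11, 3), (12, 16), (13, 31), (14, 32), (15, 14), (16, 11), (18, 6)])
v19: WRITE b=22  (b history now [(2, 26), (5, 20), (6, 10), (7, 0), (8, 6), (9, 22), (17, 20), (19, 22)])
v20: WRITE b=20  (b history now [(2, 26), (5, 20), (6, 10), (7, 0), (8, 6), (9, 22), (17, 20), (19, 22), (20, 20)])
v21: WRITE a=19  (a history now [(1, 22), (3, 12), (4, 8), (10, 13), (11, 3), (12, 16), (13, 31), (14, 32), (15, 14), (16, 11), (18, 6), (21, 19)])
v22: WRITE b=21  (b history now [(2, 26), (5, 20), (6, 10), (7, 0), (8, 6), (9, 22), (17, 20), (19, 22), (20, 20), (22, 21)])
READ a @v14: history=[(1, 22), (3, 12), (4, 8), (10, 13), (11, 3), (12, 16), (13, 31), (14, 32), (15, 14), (16, 11), (18, 6), (21, 19)] -> pick v14 -> 32
READ a @v3: history=[(1, 22), (3, 12), (4, 8), (10, 13), (11, 3), (12, 16), (13, 31), (14, 32), (15, 14), (16, 11), (18, 6), (21, 19)] -> pick v3 -> 12
v23: WRITE a=3  (a history now [(1, 22), (3, 12), (4, 8), (10, 13), (11, 3), (12, 16), (13, 31), (14, 32), (15, 14), (16, 11), (18, 6), (21, 19), (23, 3)])
v24: WRITE a=32  (a history now [(1, 22), (3, 12), (4, 8), (10, 13), (11, 3), (12, 16), (13, 31), (14, 32), (15, 14), (16, 11), (18, 6), (21, 19), (23, 3), (24, 32)])
READ b @v21: history=[(2, 26), (5, 20), (6, 10), (7, 0), (8, 6), (9, 22), (17, 20), (19, 22), (20, 20), (22, 21)] -> pick v20 -> 20
v25: WRITE a=9  (a history now [(1, 22), (3, 12), (4, 8), (10, 13), (11, 3), (12, 16), (13, 31), (14, 32), (15, 14), (16, 11), (18, 6), (21, 19), (23, 3), (24, 32), (25, 9)])
v26: WRITE b=18  (b history now [(2, 26), (5, 20), (6, 10), (7, 0), (8, 6), (9, 22), (17, 20), (19, 22), (20, 20), (22, 21), (26, 18)])
READ a @v8: history=[(1, 22), (3, 12), (4, 8), (10, 13), (11, 3), (12, 16), (13, 31), (14, 32), (15, 14), (16, 11), (18, 6), (21, 19), (23, 3), (24, 32), (25, 9)] -> pick v4 -> 8
Read results in order: ['NONE', 'NONE', '22', '8', '26', '32', '12', '20', '8']
NONE count = 2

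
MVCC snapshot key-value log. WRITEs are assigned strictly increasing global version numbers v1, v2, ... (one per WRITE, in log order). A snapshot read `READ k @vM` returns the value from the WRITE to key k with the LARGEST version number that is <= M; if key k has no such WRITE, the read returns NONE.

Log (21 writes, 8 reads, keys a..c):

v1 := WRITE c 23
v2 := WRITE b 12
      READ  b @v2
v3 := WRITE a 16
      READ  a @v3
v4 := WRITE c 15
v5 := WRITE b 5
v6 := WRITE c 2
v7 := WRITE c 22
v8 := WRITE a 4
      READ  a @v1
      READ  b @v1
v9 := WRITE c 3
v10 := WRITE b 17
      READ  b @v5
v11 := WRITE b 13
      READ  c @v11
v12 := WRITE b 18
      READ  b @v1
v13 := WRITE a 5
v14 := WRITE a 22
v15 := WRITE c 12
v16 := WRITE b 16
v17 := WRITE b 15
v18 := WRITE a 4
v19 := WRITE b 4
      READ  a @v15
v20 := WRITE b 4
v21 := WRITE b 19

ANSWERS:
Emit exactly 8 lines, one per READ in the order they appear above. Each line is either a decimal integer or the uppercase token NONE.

v1: WRITE c=23  (c history now [(1, 23)])
v2: WRITE b=12  (b history now [(2, 12)])
READ b @v2: history=[(2, 12)] -> pick v2 -> 12
v3: WRITE a=16  (a history now [(3, 16)])
READ a @v3: history=[(3, 16)] -> pick v3 -> 16
v4: WRITE c=15  (c history now [(1, 23), (4, 15)])
v5: WRITE b=5  (b history now [(2, 12), (5, 5)])
v6: WRITE c=2  (c history now [(1, 23), (4, 15), (6, 2)])
v7: WRITE c=22  (c history now [(1, 23), (4, 15), (6, 2), (7, 22)])
v8: WRITE a=4  (a history now [(3, 16), (8, 4)])
READ a @v1: history=[(3, 16), (8, 4)] -> no version <= 1 -> NONE
READ b @v1: history=[(2, 12), (5, 5)] -> no version <= 1 -> NONE
v9: WRITE c=3  (c history now [(1, 23), (4, 15), (6, 2), (7, 22), (9, 3)])
v10: WRITE b=17  (b history now [(2, 12), (5, 5), (10, 17)])
READ b @v5: history=[(2, 12), (5, 5), (10, 17)] -> pick v5 -> 5
v11: WRITE b=13  (b history now [(2, 12), (5, 5), (10, 17), (11, 13)])
READ c @v11: history=[(1, 23), (4, 15), (6, 2), (7, 22), (9, 3)] -> pick v9 -> 3
v12: WRITE b=18  (b history now [(2, 12), (5, 5), (10, 17), (11, 13), (12, 18)])
READ b @v1: history=[(2, 12), (5, 5), (10, 17), (11, 13), (12, 18)] -> no version <= 1 -> NONE
v13: WRITE a=5  (a history now [(3, 16), (8, 4), (13, 5)])
v14: WRITE a=22  (a history now [(3, 16), (8, 4), (13, 5), (14, 22)])
v15: WRITE c=12  (c history now [(1, 23), (4, 15), (6, 2), (7, 22), (9, 3), (15, 12)])
v16: WRITE b=16  (b history now [(2, 12), (5, 5), (10, 17), (11, 13), (12, 18), (16, 16)])
v17: WRITE b=15  (b history now [(2, 12), (5, 5), (10, 17), (11, 13), (12, 18), (16, 16), (17, 15)])
v18: WRITE a=4  (a history now [(3, 16), (8, 4), (13, 5), (14, 22), (18, 4)])
v19: WRITE b=4  (b history now [(2, 12), (5, 5), (10, 17), (11, 13), (12, 18), (16, 16), (17, 15), (19, 4)])
READ a @v15: history=[(3, 16), (8, 4), (13, 5), (14, 22), (18, 4)] -> pick v14 -> 22
v20: WRITE b=4  (b history now [(2, 12), (5, 5), (10, 17), (11, 13), (12, 18), (16, 16), (17, 15), (19, 4), (20, 4)])
v21: WRITE b=19  (b history now [(2, 12), (5, 5), (10, 17), (11, 13), (12, 18), (16, 16), (17, 15), (19, 4), (20, 4), (21, 19)])

Answer: 12
16
NONE
NONE
5
3
NONE
22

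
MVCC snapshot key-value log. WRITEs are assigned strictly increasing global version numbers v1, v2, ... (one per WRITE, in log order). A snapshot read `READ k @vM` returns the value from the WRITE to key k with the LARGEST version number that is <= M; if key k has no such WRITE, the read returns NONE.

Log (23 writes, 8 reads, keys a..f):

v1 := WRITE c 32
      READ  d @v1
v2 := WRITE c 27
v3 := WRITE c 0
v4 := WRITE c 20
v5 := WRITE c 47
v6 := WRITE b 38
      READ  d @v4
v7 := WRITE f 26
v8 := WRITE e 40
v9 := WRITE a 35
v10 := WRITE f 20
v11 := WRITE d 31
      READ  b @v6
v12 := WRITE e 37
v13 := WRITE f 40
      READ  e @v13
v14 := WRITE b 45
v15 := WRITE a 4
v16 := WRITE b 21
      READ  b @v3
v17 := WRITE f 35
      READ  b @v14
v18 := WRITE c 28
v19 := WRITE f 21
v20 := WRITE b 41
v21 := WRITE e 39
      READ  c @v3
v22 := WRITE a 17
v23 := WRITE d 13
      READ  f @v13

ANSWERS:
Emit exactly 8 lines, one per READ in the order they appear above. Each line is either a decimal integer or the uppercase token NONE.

Answer: NONE
NONE
38
37
NONE
45
0
40

Derivation:
v1: WRITE c=32  (c history now [(1, 32)])
READ d @v1: history=[] -> no version <= 1 -> NONE
v2: WRITE c=27  (c history now [(1, 32), (2, 27)])
v3: WRITE c=0  (c history now [(1, 32), (2, 27), (3, 0)])
v4: WRITE c=20  (c history now [(1, 32), (2, 27), (3, 0), (4, 20)])
v5: WRITE c=47  (c history now [(1, 32), (2, 27), (3, 0), (4, 20), (5, 47)])
v6: WRITE b=38  (b history now [(6, 38)])
READ d @v4: history=[] -> no version <= 4 -> NONE
v7: WRITE f=26  (f history now [(7, 26)])
v8: WRITE e=40  (e history now [(8, 40)])
v9: WRITE a=35  (a history now [(9, 35)])
v10: WRITE f=20  (f history now [(7, 26), (10, 20)])
v11: WRITE d=31  (d history now [(11, 31)])
READ b @v6: history=[(6, 38)] -> pick v6 -> 38
v12: WRITE e=37  (e history now [(8, 40), (12, 37)])
v13: WRITE f=40  (f history now [(7, 26), (10, 20), (13, 40)])
READ e @v13: history=[(8, 40), (12, 37)] -> pick v12 -> 37
v14: WRITE b=45  (b history now [(6, 38), (14, 45)])
v15: WRITE a=4  (a history now [(9, 35), (15, 4)])
v16: WRITE b=21  (b history now [(6, 38), (14, 45), (16, 21)])
READ b @v3: history=[(6, 38), (14, 45), (16, 21)] -> no version <= 3 -> NONE
v17: WRITE f=35  (f history now [(7, 26), (10, 20), (13, 40), (17, 35)])
READ b @v14: history=[(6, 38), (14, 45), (16, 21)] -> pick v14 -> 45
v18: WRITE c=28  (c history now [(1, 32), (2, 27), (3, 0), (4, 20), (5, 47), (18, 28)])
v19: WRITE f=21  (f history now [(7, 26), (10, 20), (13, 40), (17, 35), (19, 21)])
v20: WRITE b=41  (b history now [(6, 38), (14, 45), (16, 21), (20, 41)])
v21: WRITE e=39  (e history now [(8, 40), (12, 37), (21, 39)])
READ c @v3: history=[(1, 32), (2, 27), (3, 0), (4, 20), (5, 47), (18, 28)] -> pick v3 -> 0
v22: WRITE a=17  (a history now [(9, 35), (15, 4), (22, 17)])
v23: WRITE d=13  (d history now [(11, 31), (23, 13)])
READ f @v13: history=[(7, 26), (10, 20), (13, 40), (17, 35), (19, 21)] -> pick v13 -> 40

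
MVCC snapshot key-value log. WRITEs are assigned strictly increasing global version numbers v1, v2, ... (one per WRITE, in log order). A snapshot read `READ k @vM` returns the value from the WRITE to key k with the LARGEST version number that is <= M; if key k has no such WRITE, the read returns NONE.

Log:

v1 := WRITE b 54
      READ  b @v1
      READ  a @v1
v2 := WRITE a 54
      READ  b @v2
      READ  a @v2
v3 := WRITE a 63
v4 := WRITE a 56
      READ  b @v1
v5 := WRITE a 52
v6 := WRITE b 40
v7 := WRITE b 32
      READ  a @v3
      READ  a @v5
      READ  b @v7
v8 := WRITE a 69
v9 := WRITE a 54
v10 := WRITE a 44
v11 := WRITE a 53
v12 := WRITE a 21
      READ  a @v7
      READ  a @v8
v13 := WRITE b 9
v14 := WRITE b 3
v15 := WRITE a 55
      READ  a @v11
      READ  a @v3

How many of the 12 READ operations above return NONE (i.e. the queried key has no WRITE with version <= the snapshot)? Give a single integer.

v1: WRITE b=54  (b history now [(1, 54)])
READ b @v1: history=[(1, 54)] -> pick v1 -> 54
READ a @v1: history=[] -> no version <= 1 -> NONE
v2: WRITE a=54  (a history now [(2, 54)])
READ b @v2: history=[(1, 54)] -> pick v1 -> 54
READ a @v2: history=[(2, 54)] -> pick v2 -> 54
v3: WRITE a=63  (a history now [(2, 54), (3, 63)])
v4: WRITE a=56  (a history now [(2, 54), (3, 63), (4, 56)])
READ b @v1: history=[(1, 54)] -> pick v1 -> 54
v5: WRITE a=52  (a history now [(2, 54), (3, 63), (4, 56), (5, 52)])
v6: WRITE b=40  (b history now [(1, 54), (6, 40)])
v7: WRITE b=32  (b history now [(1, 54), (6, 40), (7, 32)])
READ a @v3: history=[(2, 54), (3, 63), (4, 56), (5, 52)] -> pick v3 -> 63
READ a @v5: history=[(2, 54), (3, 63), (4, 56), (5, 52)] -> pick v5 -> 52
READ b @v7: history=[(1, 54), (6, 40), (7, 32)] -> pick v7 -> 32
v8: WRITE a=69  (a history now [(2, 54), (3, 63), (4, 56), (5, 52), (8, 69)])
v9: WRITE a=54  (a history now [(2, 54), (3, 63), (4, 56), (5, 52), (8, 69), (9, 54)])
v10: WRITE a=44  (a history now [(2, 54), (3, 63), (4, 56), (5, 52), (8, 69), (9, 54), (10, 44)])
v11: WRITE a=53  (a history now [(2, 54), (3, 63), (4, 56), (5, 52), (8, 69), (9, 54), (10, 44), (11, 53)])
v12: WRITE a=21  (a history now [(2, 54), (3, 63), (4, 56), (5, 52), (8, 69), (9, 54), (10, 44), (11, 53), (12, 21)])
READ a @v7: history=[(2, 54), (3, 63), (4, 56), (5, 52), (8, 69), (9, 54), (10, 44), (11, 53), (12, 21)] -> pick v5 -> 52
READ a @v8: history=[(2, 54), (3, 63), (4, 56), (5, 52), (8, 69), (9, 54), (10, 44), (11, 53), (12, 21)] -> pick v8 -> 69
v13: WRITE b=9  (b history now [(1, 54), (6, 40), (7, 32), (13, 9)])
v14: WRITE b=3  (b history now [(1, 54), (6, 40), (7, 32), (13, 9), (14, 3)])
v15: WRITE a=55  (a history now [(2, 54), (3, 63), (4, 56), (5, 52), (8, 69), (9, 54), (10, 44), (11, 53), (12, 21), (15, 55)])
READ a @v11: history=[(2, 54), (3, 63), (4, 56), (5, 52), (8, 69), (9, 54), (10, 44), (11, 53), (12, 21), (15, 55)] -> pick v11 -> 53
READ a @v3: history=[(2, 54), (3, 63), (4, 56), (5, 52), (8, 69), (9, 54), (10, 44), (11, 53), (12, 21), (15, 55)] -> pick v3 -> 63
Read results in order: ['54', 'NONE', '54', '54', '54', '63', '52', '32', '52', '69', '53', '63']
NONE count = 1

Answer: 1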